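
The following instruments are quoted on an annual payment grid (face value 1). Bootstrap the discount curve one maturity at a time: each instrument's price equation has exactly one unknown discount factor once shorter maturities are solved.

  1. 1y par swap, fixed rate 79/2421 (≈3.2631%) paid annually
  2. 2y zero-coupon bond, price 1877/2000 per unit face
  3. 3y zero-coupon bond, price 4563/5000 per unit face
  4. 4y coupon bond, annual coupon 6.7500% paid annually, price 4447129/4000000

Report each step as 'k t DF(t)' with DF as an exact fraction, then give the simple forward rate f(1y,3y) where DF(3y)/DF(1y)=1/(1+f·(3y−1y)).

1 1 2421/2500
2 2 1877/2000
3 3 4563/5000
4 4 1079/1250
f(1y,3y) = ((2421/2500)/(4563/5000) − 1)/(2) = 31/1014 ≈ 3.0572%

step 1 [1y] swap r/1=79/2421: DF=(1 − 79/2421·(0))/(1+79/2421) = 2421/2500 ≈ 0.968400
step 2 [2y] zero: DF = P = 1877/2000 ≈ 0.938500
step 3 [3y] zero: DF = P = 4563/5000 ≈ 0.912600
step 4 [4y] bond c/1=27/400: DF=(4447129/4000000 − 27/400·(0.968400+0.938500+0.912600))/(1+27/400) = 1079/1250 ≈ 0.863200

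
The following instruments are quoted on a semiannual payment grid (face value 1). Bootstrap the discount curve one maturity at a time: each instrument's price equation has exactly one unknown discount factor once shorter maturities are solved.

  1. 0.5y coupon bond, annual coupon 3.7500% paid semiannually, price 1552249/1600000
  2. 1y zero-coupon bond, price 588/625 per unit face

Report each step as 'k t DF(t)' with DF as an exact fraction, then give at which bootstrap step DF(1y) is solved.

step 1 [0.5y] bond c/2=3/160: DF=(1552249/1600000 − 3/160·(0))/(1+3/160) = 9523/10000 ≈ 0.952300
step 2 [1y] zero: DF = P = 588/625 ≈ 0.940800

1 1/2 9523/10000
2 1 588/625
DF(1y) is solved at step 2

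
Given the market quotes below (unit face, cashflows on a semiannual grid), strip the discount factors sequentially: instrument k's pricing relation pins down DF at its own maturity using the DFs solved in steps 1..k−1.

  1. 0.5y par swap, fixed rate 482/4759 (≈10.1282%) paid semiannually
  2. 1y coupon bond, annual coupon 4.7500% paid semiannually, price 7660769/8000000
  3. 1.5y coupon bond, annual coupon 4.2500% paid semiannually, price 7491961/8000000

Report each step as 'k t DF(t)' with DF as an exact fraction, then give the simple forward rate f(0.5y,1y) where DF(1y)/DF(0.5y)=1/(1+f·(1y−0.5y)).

step 1 [0.5y] swap r/2=241/4759: DF=(1 − 241/4759·(0))/(1+241/4759) = 4759/5000 ≈ 0.951800
step 2 [1y] bond c/2=19/800: DF=(7660769/8000000 − 19/800·(0.951800))/(1+19/800) = 9133/10000 ≈ 0.913300
step 3 [1.5y] bond c/2=17/800: DF=(7491961/8000000 − 17/800·(0.951800+0.913300))/(1+17/800) = 4391/5000 ≈ 0.878200

1 1/2 4759/5000
2 1 9133/10000
3 3/2 4391/5000
f(0.5y,1y) = ((4759/5000)/(9133/10000) − 1)/(1/2) = 770/9133 ≈ 8.4310%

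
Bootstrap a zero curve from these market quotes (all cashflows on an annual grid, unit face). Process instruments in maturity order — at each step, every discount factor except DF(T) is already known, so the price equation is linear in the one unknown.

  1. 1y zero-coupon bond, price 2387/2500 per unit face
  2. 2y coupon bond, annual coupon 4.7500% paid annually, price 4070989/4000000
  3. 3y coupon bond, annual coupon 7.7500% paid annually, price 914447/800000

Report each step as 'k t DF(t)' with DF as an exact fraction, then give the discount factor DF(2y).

step 1 [1y] zero: DF = P = 2387/2500 ≈ 0.954800
step 2 [2y] bond c/1=19/400: DF=(4070989/4000000 − 19/400·(0.954800))/(1+19/400) = 9283/10000 ≈ 0.928300
step 3 [3y] bond c/1=31/400: DF=(914447/800000 − 31/400·(0.954800+0.928300))/(1+31/400) = 4627/5000 ≈ 0.925400

1 1 2387/2500
2 2 9283/10000
3 3 4627/5000
DF(2y) = 9283/10000 ≈ 0.928300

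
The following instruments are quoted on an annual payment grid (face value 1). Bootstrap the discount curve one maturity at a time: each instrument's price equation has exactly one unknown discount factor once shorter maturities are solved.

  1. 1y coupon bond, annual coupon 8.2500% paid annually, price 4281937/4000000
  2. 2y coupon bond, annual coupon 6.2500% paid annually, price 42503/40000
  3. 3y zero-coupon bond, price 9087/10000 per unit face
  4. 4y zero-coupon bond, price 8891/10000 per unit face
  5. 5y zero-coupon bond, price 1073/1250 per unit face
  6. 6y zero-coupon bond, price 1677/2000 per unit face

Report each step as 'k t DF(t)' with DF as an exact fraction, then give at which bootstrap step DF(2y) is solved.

step 1 [1y] bond c/1=33/400: DF=(4281937/4000000 − 33/400·(0))/(1+33/400) = 9889/10000 ≈ 0.988900
step 2 [2y] bond c/1=1/16: DF=(42503/40000 − 1/16·(0.988900))/(1+1/16) = 9419/10000 ≈ 0.941900
step 3 [3y] zero: DF = P = 9087/10000 ≈ 0.908700
step 4 [4y] zero: DF = P = 8891/10000 ≈ 0.889100
step 5 [5y] zero: DF = P = 1073/1250 ≈ 0.858400
step 6 [6y] zero: DF = P = 1677/2000 ≈ 0.838500

1 1 9889/10000
2 2 9419/10000
3 3 9087/10000
4 4 8891/10000
5 5 1073/1250
6 6 1677/2000
DF(2y) is solved at step 2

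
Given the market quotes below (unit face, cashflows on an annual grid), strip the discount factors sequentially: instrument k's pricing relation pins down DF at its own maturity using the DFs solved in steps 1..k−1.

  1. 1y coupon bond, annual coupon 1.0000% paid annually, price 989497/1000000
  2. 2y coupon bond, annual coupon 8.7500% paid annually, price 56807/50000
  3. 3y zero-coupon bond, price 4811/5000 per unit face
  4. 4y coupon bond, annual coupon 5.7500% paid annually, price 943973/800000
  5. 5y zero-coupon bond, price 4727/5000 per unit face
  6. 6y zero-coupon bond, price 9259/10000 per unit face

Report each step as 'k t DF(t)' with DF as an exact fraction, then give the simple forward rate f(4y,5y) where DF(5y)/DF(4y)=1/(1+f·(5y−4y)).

step 1 [1y] bond c/1=1/100: DF=(989497/1000000 − 1/100·(0))/(1+1/100) = 9797/10000 ≈ 0.979700
step 2 [2y] bond c/1=7/80: DF=(56807/50000 − 7/80·(0.979700))/(1+7/80) = 9659/10000 ≈ 0.965900
step 3 [3y] zero: DF = P = 4811/5000 ≈ 0.962200
step 4 [4y] bond c/1=23/400: DF=(943973/800000 − 23/400·(0.979700+0.965900+0.962200))/(1+23/400) = 9577/10000 ≈ 0.957700
step 5 [5y] zero: DF = P = 4727/5000 ≈ 0.945400
step 6 [6y] zero: DF = P = 9259/10000 ≈ 0.925900

1 1 9797/10000
2 2 9659/10000
3 3 4811/5000
4 4 9577/10000
5 5 4727/5000
6 6 9259/10000
f(4y,5y) = ((9577/10000)/(4727/5000) − 1)/(1) = 123/9454 ≈ 1.3010%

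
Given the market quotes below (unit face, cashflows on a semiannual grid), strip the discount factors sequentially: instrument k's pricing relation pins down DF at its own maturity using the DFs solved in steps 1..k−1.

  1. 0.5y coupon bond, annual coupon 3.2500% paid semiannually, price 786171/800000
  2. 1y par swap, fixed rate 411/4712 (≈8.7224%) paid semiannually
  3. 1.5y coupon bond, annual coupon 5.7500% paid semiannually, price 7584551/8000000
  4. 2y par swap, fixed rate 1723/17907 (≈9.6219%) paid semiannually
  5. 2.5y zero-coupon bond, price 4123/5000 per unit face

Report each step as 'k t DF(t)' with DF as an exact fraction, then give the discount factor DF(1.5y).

step 1 [0.5y] bond c/2=13/800: DF=(786171/800000 − 13/800·(0))/(1+13/800) = 967/1000 ≈ 0.967000
step 2 [1y] swap r/2=411/9424: DF=(1 − 411/9424·(0.967000))/(1+411/9424) = 4589/5000 ≈ 0.917800
step 3 [1.5y] bond c/2=23/800: DF=(7584551/8000000 − 23/800·(0.967000+0.917800))/(1+23/800) = 8689/10000 ≈ 0.868900
step 4 [2y] swap r/2=1723/35814: DF=(1 − 1723/35814·(0.967000+0.917800+0.868900))/(1+1723/35814) = 8277/10000 ≈ 0.827700
step 5 [2.5y] zero: DF = P = 4123/5000 ≈ 0.824600

1 1/2 967/1000
2 1 4589/5000
3 3/2 8689/10000
4 2 8277/10000
5 5/2 4123/5000
DF(1.5y) = 8689/10000 ≈ 0.868900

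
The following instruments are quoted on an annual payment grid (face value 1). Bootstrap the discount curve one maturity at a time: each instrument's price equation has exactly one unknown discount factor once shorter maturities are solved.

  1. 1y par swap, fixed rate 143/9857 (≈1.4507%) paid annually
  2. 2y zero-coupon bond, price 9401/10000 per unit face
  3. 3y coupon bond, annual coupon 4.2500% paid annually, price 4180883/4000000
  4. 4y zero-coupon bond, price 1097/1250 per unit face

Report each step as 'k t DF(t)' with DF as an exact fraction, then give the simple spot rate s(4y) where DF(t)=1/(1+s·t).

step 1 [1y] swap r/1=143/9857: DF=(1 − 143/9857·(0))/(1+143/9857) = 9857/10000 ≈ 0.985700
step 2 [2y] zero: DF = P = 9401/10000 ≈ 0.940100
step 3 [3y] bond c/1=17/400: DF=(4180883/4000000 − 17/400·(0.985700+0.940100))/(1+17/400) = 9241/10000 ≈ 0.924100
step 4 [4y] zero: DF = P = 1097/1250 ≈ 0.877600

1 1 9857/10000
2 2 9401/10000
3 3 9241/10000
4 4 1097/1250
s(4y) = (1/(1097/1250) − 1)/(4) = 153/4388 ≈ 3.4868%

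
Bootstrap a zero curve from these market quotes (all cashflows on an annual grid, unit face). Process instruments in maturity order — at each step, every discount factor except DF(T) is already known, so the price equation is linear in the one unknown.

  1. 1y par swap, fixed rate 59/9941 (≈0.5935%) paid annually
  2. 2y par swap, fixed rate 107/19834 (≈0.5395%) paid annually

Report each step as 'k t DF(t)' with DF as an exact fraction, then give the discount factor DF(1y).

1 1 9941/10000
2 2 9893/10000
DF(1y) = 9941/10000 ≈ 0.994100

step 1 [1y] swap r/1=59/9941: DF=(1 − 59/9941·(0))/(1+59/9941) = 9941/10000 ≈ 0.994100
step 2 [2y] swap r/1=107/19834: DF=(1 − 107/19834·(0.994100))/(1+107/19834) = 9893/10000 ≈ 0.989300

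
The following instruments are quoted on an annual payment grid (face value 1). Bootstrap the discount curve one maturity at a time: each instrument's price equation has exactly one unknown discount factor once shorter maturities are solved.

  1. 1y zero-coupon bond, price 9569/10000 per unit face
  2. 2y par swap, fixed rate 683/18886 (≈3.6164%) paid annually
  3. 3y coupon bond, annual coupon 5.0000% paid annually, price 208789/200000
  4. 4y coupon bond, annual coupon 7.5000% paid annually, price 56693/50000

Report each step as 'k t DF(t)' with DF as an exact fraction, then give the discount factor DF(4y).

step 1 [1y] zero: DF = P = 9569/10000 ≈ 0.956900
step 2 [2y] swap r/1=683/18886: DF=(1 − 683/18886·(0.956900))/(1+683/18886) = 9317/10000 ≈ 0.931700
step 3 [3y] bond c/1=1/20: DF=(208789/200000 − 1/20·(0.956900+0.931700))/(1+1/20) = 9043/10000 ≈ 0.904300
step 4 [4y] bond c/1=3/40: DF=(56693/50000 − 3/40·(0.956900+0.931700+0.904300))/(1+3/40) = 8599/10000 ≈ 0.859900

1 1 9569/10000
2 2 9317/10000
3 3 9043/10000
4 4 8599/10000
DF(4y) = 8599/10000 ≈ 0.859900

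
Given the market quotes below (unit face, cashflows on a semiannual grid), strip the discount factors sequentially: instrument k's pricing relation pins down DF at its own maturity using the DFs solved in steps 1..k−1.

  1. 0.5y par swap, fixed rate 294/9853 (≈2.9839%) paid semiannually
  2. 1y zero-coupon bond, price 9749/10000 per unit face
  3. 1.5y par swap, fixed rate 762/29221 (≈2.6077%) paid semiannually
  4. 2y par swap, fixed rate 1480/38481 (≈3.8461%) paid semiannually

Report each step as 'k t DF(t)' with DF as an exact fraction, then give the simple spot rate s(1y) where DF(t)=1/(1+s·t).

step 1 [0.5y] swap r/2=147/9853: DF=(1 − 147/9853·(0))/(1+147/9853) = 9853/10000 ≈ 0.985300
step 2 [1y] zero: DF = P = 9749/10000 ≈ 0.974900
step 3 [1.5y] swap r/2=381/29221: DF=(1 − 381/29221·(0.985300+0.974900))/(1+381/29221) = 9619/10000 ≈ 0.961900
step 4 [2y] swap r/2=740/38481: DF=(1 − 740/38481·(0.985300+0.974900+0.961900))/(1+740/38481) = 463/500 ≈ 0.926000

1 1/2 9853/10000
2 1 9749/10000
3 3/2 9619/10000
4 2 463/500
s(1y) = (1/(9749/10000) − 1)/(1) = 251/9749 ≈ 2.5746%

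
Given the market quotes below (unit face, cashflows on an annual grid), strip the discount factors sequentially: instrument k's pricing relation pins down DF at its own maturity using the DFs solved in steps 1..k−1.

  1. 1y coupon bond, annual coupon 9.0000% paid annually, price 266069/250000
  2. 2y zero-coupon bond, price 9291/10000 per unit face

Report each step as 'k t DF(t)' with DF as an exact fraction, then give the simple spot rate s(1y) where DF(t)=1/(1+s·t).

step 1 [1y] bond c/1=9/100: DF=(266069/250000 − 9/100·(0))/(1+9/100) = 2441/2500 ≈ 0.976400
step 2 [2y] zero: DF = P = 9291/10000 ≈ 0.929100

1 1 2441/2500
2 2 9291/10000
s(1y) = (1/(2441/2500) − 1)/(1) = 59/2441 ≈ 2.4170%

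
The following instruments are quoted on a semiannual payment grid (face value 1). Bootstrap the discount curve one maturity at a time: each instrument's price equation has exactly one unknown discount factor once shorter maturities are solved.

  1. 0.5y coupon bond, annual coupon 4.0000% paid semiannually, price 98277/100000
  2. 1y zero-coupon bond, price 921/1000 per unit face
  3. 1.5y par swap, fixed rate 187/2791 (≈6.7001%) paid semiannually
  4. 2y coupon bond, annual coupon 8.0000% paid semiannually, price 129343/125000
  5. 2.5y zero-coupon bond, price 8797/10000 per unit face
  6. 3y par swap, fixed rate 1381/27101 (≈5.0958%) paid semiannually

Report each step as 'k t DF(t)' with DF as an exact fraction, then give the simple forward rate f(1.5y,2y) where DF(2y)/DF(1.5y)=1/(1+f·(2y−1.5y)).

1 1/2 1927/2000
2 1 921/1000
3 3/2 1813/2000
4 2 2219/2500
5 5/2 8797/10000
6 3 8619/10000
f(1.5y,2y) = ((1813/2000)/(2219/2500) − 1)/(1/2) = 27/634 ≈ 4.2587%

step 1 [0.5y] bond c/2=1/50: DF=(98277/100000 − 1/50·(0))/(1+1/50) = 1927/2000 ≈ 0.963500
step 2 [1y] zero: DF = P = 921/1000 ≈ 0.921000
step 3 [1.5y] swap r/2=187/5582: DF=(1 − 187/5582·(0.963500+0.921000))/(1+187/5582) = 1813/2000 ≈ 0.906500
step 4 [2y] bond c/2=1/25: DF=(129343/125000 − 1/25·(0.963500+0.921000+0.906500))/(1+1/25) = 2219/2500 ≈ 0.887600
step 5 [2.5y] zero: DF = P = 8797/10000 ≈ 0.879700
step 6 [3y] swap r/2=1381/54202: DF=(1 − 1381/54202·(0.963500+0.921000+0.906500+0.887600+0.879700))/(1+1381/54202) = 8619/10000 ≈ 0.861900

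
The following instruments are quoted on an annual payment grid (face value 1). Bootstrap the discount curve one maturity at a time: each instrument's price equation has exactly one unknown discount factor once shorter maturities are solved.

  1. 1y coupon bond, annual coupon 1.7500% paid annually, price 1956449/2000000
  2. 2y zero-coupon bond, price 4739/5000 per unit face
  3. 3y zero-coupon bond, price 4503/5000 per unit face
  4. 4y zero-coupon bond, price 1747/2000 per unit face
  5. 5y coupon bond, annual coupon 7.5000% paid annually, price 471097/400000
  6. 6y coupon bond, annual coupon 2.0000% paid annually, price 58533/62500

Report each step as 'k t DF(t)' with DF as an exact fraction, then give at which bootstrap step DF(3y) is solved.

1 1 4807/5000
2 2 4739/5000
3 3 4503/5000
4 4 1747/2000
5 5 4193/5000
6 6 1659/2000
DF(3y) is solved at step 3

step 1 [1y] bond c/1=7/400: DF=(1956449/2000000 − 7/400·(0))/(1+7/400) = 4807/5000 ≈ 0.961400
step 2 [2y] zero: DF = P = 4739/5000 ≈ 0.947800
step 3 [3y] zero: DF = P = 4503/5000 ≈ 0.900600
step 4 [4y] zero: DF = P = 1747/2000 ≈ 0.873500
step 5 [5y] bond c/1=3/40: DF=(471097/400000 − 3/40·(0.961400+0.947800+0.900600+0.873500))/(1+3/40) = 4193/5000 ≈ 0.838600
step 6 [6y] bond c/1=1/50: DF=(58533/62500 − 1/50·(0.961400+0.947800+0.900600+0.873500+0.838600))/(1+1/50) = 1659/2000 ≈ 0.829500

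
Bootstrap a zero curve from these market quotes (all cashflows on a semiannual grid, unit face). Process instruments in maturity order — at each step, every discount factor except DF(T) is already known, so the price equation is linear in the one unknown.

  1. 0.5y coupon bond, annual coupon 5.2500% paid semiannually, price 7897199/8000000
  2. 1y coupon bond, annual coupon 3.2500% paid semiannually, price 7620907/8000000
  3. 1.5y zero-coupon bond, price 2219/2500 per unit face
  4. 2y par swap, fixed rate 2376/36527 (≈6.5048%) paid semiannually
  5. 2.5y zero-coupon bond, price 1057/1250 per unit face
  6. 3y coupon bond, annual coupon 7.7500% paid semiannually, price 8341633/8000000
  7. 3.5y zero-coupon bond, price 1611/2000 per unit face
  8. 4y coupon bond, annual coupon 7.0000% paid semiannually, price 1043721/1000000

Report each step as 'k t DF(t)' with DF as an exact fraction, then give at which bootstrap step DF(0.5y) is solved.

1 1/2 9619/10000
2 1 461/500
3 3/2 2219/2500
4 2 2203/2500
5 5/2 1057/1250
6 3 209/250
7 7/2 1611/2000
8 4 1001/1250
DF(0.5y) is solved at step 1

step 1 [0.5y] bond c/2=21/800: DF=(7897199/8000000 − 21/800·(0))/(1+21/800) = 9619/10000 ≈ 0.961900
step 2 [1y] bond c/2=13/800: DF=(7620907/8000000 − 13/800·(0.961900))/(1+13/800) = 461/500 ≈ 0.922000
step 3 [1.5y] zero: DF = P = 2219/2500 ≈ 0.887600
step 4 [2y] swap r/2=1188/36527: DF=(1 − 1188/36527·(0.961900+0.922000+0.887600))/(1+1188/36527) = 2203/2500 ≈ 0.881200
step 5 [2.5y] zero: DF = P = 1057/1250 ≈ 0.845600
step 6 [3y] bond c/2=31/800: DF=(8341633/8000000 − 31/800·(0.961900+0.922000+0.887600+0.881200+0.845600))/(1+31/800) = 209/250 ≈ 0.836000
step 7 [3.5y] zero: DF = P = 1611/2000 ≈ 0.805500
step 8 [4y] bond c/2=7/200: DF=(1043721/1000000 − 7/200·(0.961900+0.922000+0.887600+0.881200+0.845600+0.836000+0.805500))/(1+7/200) = 1001/1250 ≈ 0.800800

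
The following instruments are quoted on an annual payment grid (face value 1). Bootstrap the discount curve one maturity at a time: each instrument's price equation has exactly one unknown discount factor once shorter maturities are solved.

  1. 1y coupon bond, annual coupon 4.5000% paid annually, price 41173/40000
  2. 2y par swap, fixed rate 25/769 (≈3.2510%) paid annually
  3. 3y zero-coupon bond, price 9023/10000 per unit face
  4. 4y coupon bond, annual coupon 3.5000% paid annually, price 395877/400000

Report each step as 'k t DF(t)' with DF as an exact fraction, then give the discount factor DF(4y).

1 1 197/200
2 2 15/16
3 3 9023/10000
4 4 8607/10000
DF(4y) = 8607/10000 ≈ 0.860700

step 1 [1y] bond c/1=9/200: DF=(41173/40000 − 9/200·(0))/(1+9/200) = 197/200 ≈ 0.985000
step 2 [2y] swap r/1=25/769: DF=(1 − 25/769·(0.985000))/(1+25/769) = 15/16 ≈ 0.937500
step 3 [3y] zero: DF = P = 9023/10000 ≈ 0.902300
step 4 [4y] bond c/1=7/200: DF=(395877/400000 − 7/200·(0.985000+0.937500+0.902300))/(1+7/200) = 8607/10000 ≈ 0.860700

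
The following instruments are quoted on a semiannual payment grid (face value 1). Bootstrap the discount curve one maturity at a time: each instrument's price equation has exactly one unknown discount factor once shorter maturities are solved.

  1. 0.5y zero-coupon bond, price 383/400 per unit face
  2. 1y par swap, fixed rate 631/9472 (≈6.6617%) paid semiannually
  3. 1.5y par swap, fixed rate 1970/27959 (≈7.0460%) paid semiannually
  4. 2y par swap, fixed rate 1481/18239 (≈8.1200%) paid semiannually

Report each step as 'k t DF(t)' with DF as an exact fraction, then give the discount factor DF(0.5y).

1 1/2 383/400
2 1 9369/10000
3 3/2 1803/2000
4 2 8519/10000
DF(0.5y) = 383/400 ≈ 0.957500

step 1 [0.5y] zero: DF = P = 383/400 ≈ 0.957500
step 2 [1y] swap r/2=631/18944: DF=(1 − 631/18944·(0.957500))/(1+631/18944) = 9369/10000 ≈ 0.936900
step 3 [1.5y] swap r/2=985/27959: DF=(1 − 985/27959·(0.957500+0.936900))/(1+985/27959) = 1803/2000 ≈ 0.901500
step 4 [2y] swap r/2=1481/36478: DF=(1 − 1481/36478·(0.957500+0.936900+0.901500))/(1+1481/36478) = 8519/10000 ≈ 0.851900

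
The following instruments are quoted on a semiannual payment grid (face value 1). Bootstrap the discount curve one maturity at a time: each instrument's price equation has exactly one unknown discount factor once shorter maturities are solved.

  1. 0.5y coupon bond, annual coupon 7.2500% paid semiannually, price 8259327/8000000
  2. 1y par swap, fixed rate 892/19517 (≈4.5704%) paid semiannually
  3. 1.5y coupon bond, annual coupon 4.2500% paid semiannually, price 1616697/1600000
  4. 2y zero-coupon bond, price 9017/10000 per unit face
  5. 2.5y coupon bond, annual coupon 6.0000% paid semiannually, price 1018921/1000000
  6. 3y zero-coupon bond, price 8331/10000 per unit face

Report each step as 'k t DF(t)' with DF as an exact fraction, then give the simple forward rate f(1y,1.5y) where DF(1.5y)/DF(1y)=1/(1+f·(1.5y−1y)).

step 1 [0.5y] bond c/2=29/800: DF=(8259327/8000000 − 29/800·(0))/(1+29/800) = 9963/10000 ≈ 0.996300
step 2 [1y] swap r/2=446/19517: DF=(1 − 446/19517·(0.996300))/(1+446/19517) = 4777/5000 ≈ 0.955400
step 3 [1.5y] bond c/2=17/800: DF=(1616697/1600000 − 17/800·(0.996300+0.955400))/(1+17/800) = 593/625 ≈ 0.948800
step 4 [2y] zero: DF = P = 9017/10000 ≈ 0.901700
step 5 [2.5y] bond c/2=3/100: DF=(1018921/1000000 − 3/100·(0.996300+0.955400+0.948800+0.901700))/(1+3/100) = 1757/2000 ≈ 0.878500
step 6 [3y] zero: DF = P = 8331/10000 ≈ 0.833100

1 1/2 9963/10000
2 1 4777/5000
3 3/2 593/625
4 2 9017/10000
5 5/2 1757/2000
6 3 8331/10000
f(1y,1.5y) = ((4777/5000)/(593/625) − 1)/(1/2) = 33/2372 ≈ 1.3912%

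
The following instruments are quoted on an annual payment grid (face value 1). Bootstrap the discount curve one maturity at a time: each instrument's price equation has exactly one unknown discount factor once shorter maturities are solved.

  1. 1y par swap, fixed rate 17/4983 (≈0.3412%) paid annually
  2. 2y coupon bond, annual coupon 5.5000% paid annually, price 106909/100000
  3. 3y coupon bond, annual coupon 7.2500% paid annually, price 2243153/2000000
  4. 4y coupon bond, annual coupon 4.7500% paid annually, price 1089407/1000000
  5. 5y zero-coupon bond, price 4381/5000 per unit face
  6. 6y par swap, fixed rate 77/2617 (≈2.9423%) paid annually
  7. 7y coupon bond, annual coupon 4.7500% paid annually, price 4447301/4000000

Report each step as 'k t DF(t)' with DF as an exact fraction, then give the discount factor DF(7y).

1 1 4983/5000
2 2 4807/5000
3 3 4567/5000
4 4 4549/5000
5 5 4381/5000
6 6 8383/10000
7 7 4061/5000
DF(7y) = 4061/5000 ≈ 0.812200

step 1 [1y] swap r/1=17/4983: DF=(1 − 17/4983·(0))/(1+17/4983) = 4983/5000 ≈ 0.996600
step 2 [2y] bond c/1=11/200: DF=(106909/100000 − 11/200·(0.996600))/(1+11/200) = 4807/5000 ≈ 0.961400
step 3 [3y] bond c/1=29/400: DF=(2243153/2000000 − 29/400·(0.996600+0.961400))/(1+29/400) = 4567/5000 ≈ 0.913400
step 4 [4y] bond c/1=19/400: DF=(1089407/1000000 − 19/400·(0.996600+0.961400+0.913400))/(1+19/400) = 4549/5000 ≈ 0.909800
step 5 [5y] zero: DF = P = 4381/5000 ≈ 0.876200
step 6 [6y] swap r/1=77/2617: DF=(1 − 77/2617·(0.996600+0.961400+0.913400+0.909800+0.876200))/(1+77/2617) = 8383/10000 ≈ 0.838300
step 7 [7y] bond c/1=19/400: DF=(4447301/4000000 − 19/400·(0.996600+0.961400+0.913400+0.909800+0.876200+0.838300))/(1+19/400) = 4061/5000 ≈ 0.812200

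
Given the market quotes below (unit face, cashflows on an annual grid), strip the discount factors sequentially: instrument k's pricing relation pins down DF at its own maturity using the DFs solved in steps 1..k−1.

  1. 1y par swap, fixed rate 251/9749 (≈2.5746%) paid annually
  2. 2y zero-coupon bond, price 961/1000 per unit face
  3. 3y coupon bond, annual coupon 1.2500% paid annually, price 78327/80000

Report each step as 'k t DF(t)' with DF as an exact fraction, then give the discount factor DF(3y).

1 1 9749/10000
2 2 961/1000
3 3 9431/10000
DF(3y) = 9431/10000 ≈ 0.943100

step 1 [1y] swap r/1=251/9749: DF=(1 − 251/9749·(0))/(1+251/9749) = 9749/10000 ≈ 0.974900
step 2 [2y] zero: DF = P = 961/1000 ≈ 0.961000
step 3 [3y] bond c/1=1/80: DF=(78327/80000 − 1/80·(0.974900+0.961000))/(1+1/80) = 9431/10000 ≈ 0.943100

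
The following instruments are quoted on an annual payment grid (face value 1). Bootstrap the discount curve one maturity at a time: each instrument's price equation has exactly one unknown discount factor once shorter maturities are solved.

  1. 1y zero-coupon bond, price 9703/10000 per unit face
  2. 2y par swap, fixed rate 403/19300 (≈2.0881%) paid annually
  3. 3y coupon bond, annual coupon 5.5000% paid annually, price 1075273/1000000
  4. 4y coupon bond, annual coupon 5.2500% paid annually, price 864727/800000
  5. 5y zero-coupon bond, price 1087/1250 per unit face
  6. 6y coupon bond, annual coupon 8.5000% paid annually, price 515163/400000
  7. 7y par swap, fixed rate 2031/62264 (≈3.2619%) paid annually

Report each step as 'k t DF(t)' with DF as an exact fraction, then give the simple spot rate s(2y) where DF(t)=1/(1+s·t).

1 1 9703/10000
2 2 9597/10000
3 3 4593/5000
4 4 8849/10000
5 5 1087/1250
6 6 1033/1250
7 7 7969/10000
s(2y) = (1/(9597/10000) − 1)/(2) = 403/19194 ≈ 2.0996%

step 1 [1y] zero: DF = P = 9703/10000 ≈ 0.970300
step 2 [2y] swap r/1=403/19300: DF=(1 − 403/19300·(0.970300))/(1+403/19300) = 9597/10000 ≈ 0.959700
step 3 [3y] bond c/1=11/200: DF=(1075273/1000000 − 11/200·(0.970300+0.959700))/(1+11/200) = 4593/5000 ≈ 0.918600
step 4 [4y] bond c/1=21/400: DF=(864727/800000 − 21/400·(0.970300+0.959700+0.918600))/(1+21/400) = 8849/10000 ≈ 0.884900
step 5 [5y] zero: DF = P = 1087/1250 ≈ 0.869600
step 6 [6y] bond c/1=17/200: DF=(515163/400000 − 17/200·(0.970300+0.959700+0.918600+0.884900+0.869600))/(1+17/200) = 1033/1250 ≈ 0.826400
step 7 [7y] swap r/1=2031/62264: DF=(1 − 2031/62264·(0.970300+0.959700+0.918600+0.884900+0.869600+0.826400))/(1+2031/62264) = 7969/10000 ≈ 0.796900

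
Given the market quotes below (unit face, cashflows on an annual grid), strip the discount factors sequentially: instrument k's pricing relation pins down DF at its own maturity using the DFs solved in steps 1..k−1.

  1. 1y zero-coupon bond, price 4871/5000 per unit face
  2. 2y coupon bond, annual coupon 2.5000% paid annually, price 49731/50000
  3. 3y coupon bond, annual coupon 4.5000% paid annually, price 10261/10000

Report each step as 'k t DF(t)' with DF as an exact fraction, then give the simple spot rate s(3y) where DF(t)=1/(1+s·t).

1 1 4871/5000
2 2 4733/5000
3 3 562/625
s(3y) = (1/(562/625) − 1)/(3) = 21/562 ≈ 3.7367%

step 1 [1y] zero: DF = P = 4871/5000 ≈ 0.974200
step 2 [2y] bond c/1=1/40: DF=(49731/50000 − 1/40·(0.974200))/(1+1/40) = 4733/5000 ≈ 0.946600
step 3 [3y] bond c/1=9/200: DF=(10261/10000 − 9/200·(0.974200+0.946600))/(1+9/200) = 562/625 ≈ 0.899200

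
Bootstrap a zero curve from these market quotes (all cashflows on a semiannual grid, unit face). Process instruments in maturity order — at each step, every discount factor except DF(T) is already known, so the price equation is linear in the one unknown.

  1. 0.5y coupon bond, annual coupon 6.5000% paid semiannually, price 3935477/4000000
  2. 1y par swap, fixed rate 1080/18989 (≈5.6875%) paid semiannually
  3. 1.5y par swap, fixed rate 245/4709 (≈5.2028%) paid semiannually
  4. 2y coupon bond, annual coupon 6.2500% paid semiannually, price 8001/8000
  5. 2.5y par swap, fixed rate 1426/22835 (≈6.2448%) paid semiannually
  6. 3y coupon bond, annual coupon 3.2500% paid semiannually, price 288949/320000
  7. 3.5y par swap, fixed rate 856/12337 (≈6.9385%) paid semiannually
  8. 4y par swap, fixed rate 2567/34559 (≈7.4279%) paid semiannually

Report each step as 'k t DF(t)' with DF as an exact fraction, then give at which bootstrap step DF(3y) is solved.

1 1/2 9529/10000
2 1 473/500
3 3/2 1853/2000
4 2 4421/5000
5 5/2 4287/5000
6 3 1631/2000
7 7/2 393/500
8 4 7433/10000
DF(3y) is solved at step 6

step 1 [0.5y] bond c/2=13/400: DF=(3935477/4000000 − 13/400·(0))/(1+13/400) = 9529/10000 ≈ 0.952900
step 2 [1y] swap r/2=540/18989: DF=(1 − 540/18989·(0.952900))/(1+540/18989) = 473/500 ≈ 0.946000
step 3 [1.5y] swap r/2=245/9418: DF=(1 − 245/9418·(0.952900+0.946000))/(1+245/9418) = 1853/2000 ≈ 0.926500
step 4 [2y] bond c/2=1/32: DF=(8001/8000 − 1/32·(0.952900+0.946000+0.926500))/(1+1/32) = 4421/5000 ≈ 0.884200
step 5 [2.5y] swap r/2=713/22835: DF=(1 − 713/22835·(0.952900+0.946000+0.926500+0.884200))/(1+713/22835) = 4287/5000 ≈ 0.857400
step 6 [3y] bond c/2=13/800: DF=(288949/320000 − 13/800·(0.952900+0.946000+0.926500+0.884200+0.857400))/(1+13/800) = 1631/2000 ≈ 0.815500
step 7 [3.5y] swap r/2=428/12337: DF=(1 − 428/12337·(0.952900+0.946000+0.926500+0.884200+0.857400+0.815500))/(1+428/12337) = 393/500 ≈ 0.786000
step 8 [4y] swap r/2=2567/69118: DF=(1 − 2567/69118·(0.952900+0.946000+0.926500+0.884200+0.857400+0.815500+0.786000))/(1+2567/69118) = 7433/10000 ≈ 0.743300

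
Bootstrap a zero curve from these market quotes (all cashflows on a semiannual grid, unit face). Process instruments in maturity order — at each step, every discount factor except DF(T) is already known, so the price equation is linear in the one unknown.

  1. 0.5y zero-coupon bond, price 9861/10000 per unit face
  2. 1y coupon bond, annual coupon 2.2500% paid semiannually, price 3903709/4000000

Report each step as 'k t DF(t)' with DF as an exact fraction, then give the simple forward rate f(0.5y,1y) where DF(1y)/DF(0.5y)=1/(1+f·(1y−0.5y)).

1 1/2 9861/10000
2 1 9541/10000
f(0.5y,1y) = ((9861/10000)/(9541/10000) − 1)/(1/2) = 640/9541 ≈ 6.7079%

step 1 [0.5y] zero: DF = P = 9861/10000 ≈ 0.986100
step 2 [1y] bond c/2=9/800: DF=(3903709/4000000 − 9/800·(0.986100))/(1+9/800) = 9541/10000 ≈ 0.954100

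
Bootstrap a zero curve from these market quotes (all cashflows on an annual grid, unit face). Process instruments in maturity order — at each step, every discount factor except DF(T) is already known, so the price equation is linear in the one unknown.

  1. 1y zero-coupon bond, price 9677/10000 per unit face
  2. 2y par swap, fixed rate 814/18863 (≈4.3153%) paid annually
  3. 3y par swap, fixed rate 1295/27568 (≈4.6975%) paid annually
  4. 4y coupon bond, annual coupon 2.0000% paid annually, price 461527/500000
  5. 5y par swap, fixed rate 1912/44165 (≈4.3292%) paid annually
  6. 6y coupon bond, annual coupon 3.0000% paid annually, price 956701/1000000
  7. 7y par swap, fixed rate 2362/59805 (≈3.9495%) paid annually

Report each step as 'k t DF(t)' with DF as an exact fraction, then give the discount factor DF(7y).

1 1 9677/10000
2 2 4593/5000
3 3 1741/2000
4 4 8509/10000
5 5 1011/1250
6 6 4001/5000
7 7 3819/5000
DF(7y) = 3819/5000 ≈ 0.763800

step 1 [1y] zero: DF = P = 9677/10000 ≈ 0.967700
step 2 [2y] swap r/1=814/18863: DF=(1 − 814/18863·(0.967700))/(1+814/18863) = 4593/5000 ≈ 0.918600
step 3 [3y] swap r/1=1295/27568: DF=(1 − 1295/27568·(0.967700+0.918600))/(1+1295/27568) = 1741/2000 ≈ 0.870500
step 4 [4y] bond c/1=1/50: DF=(461527/500000 − 1/50·(0.967700+0.918600+0.870500))/(1+1/50) = 8509/10000 ≈ 0.850900
step 5 [5y] swap r/1=1912/44165: DF=(1 − 1912/44165·(0.967700+0.918600+0.870500+0.850900))/(1+1912/44165) = 1011/1250 ≈ 0.808800
step 6 [6y] bond c/1=3/100: DF=(956701/1000000 − 3/100·(0.967700+0.918600+0.870500+0.850900+0.808800))/(1+3/100) = 4001/5000 ≈ 0.800200
step 7 [7y] swap r/1=2362/59805: DF=(1 − 2362/59805·(0.967700+0.918600+0.870500+0.850900+0.808800+0.800200))/(1+2362/59805) = 3819/5000 ≈ 0.763800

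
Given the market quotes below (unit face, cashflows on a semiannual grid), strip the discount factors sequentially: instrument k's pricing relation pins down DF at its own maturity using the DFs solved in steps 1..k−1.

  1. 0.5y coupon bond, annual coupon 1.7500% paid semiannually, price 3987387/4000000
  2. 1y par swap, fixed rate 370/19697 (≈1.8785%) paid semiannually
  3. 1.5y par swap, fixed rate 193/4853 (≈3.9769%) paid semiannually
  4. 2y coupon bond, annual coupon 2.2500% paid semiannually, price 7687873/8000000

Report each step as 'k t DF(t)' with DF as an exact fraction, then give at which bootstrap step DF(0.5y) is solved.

1 1/2 4941/5000
2 1 1963/2000
3 3/2 9421/10000
4 2 9179/10000
DF(0.5y) is solved at step 1

step 1 [0.5y] bond c/2=7/800: DF=(3987387/4000000 − 7/800·(0))/(1+7/800) = 4941/5000 ≈ 0.988200
step 2 [1y] swap r/2=185/19697: DF=(1 − 185/19697·(0.988200))/(1+185/19697) = 1963/2000 ≈ 0.981500
step 3 [1.5y] swap r/2=193/9706: DF=(1 − 193/9706·(0.988200+0.981500))/(1+193/9706) = 9421/10000 ≈ 0.942100
step 4 [2y] bond c/2=9/800: DF=(7687873/8000000 − 9/800·(0.988200+0.981500+0.942100))/(1+9/800) = 9179/10000 ≈ 0.917900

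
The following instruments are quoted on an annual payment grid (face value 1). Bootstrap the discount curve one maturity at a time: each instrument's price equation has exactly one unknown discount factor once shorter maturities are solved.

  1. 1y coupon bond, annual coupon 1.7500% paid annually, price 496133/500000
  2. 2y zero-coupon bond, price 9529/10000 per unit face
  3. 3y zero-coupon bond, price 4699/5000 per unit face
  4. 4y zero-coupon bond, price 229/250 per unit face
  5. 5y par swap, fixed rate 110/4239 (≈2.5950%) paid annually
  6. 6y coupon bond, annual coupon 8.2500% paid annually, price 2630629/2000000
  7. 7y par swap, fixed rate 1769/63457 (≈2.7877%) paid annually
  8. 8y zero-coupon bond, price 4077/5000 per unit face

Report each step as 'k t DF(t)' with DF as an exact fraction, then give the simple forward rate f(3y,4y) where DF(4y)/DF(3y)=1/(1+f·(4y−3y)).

1 1 1219/1250
2 2 9529/10000
3 3 4699/5000
4 4 229/250
5 5 879/1000
6 6 8597/10000
7 7 8231/10000
8 8 4077/5000
f(3y,4y) = ((4699/5000)/(229/250) − 1)/(1) = 119/4580 ≈ 2.5983%

step 1 [1y] bond c/1=7/400: DF=(496133/500000 − 7/400·(0))/(1+7/400) = 1219/1250 ≈ 0.975200
step 2 [2y] zero: DF = P = 9529/10000 ≈ 0.952900
step 3 [3y] zero: DF = P = 4699/5000 ≈ 0.939800
step 4 [4y] zero: DF = P = 229/250 ≈ 0.916000
step 5 [5y] swap r/1=110/4239: DF=(1 − 110/4239·(0.975200+0.952900+0.939800+0.916000))/(1+110/4239) = 879/1000 ≈ 0.879000
step 6 [6y] bond c/1=33/400: DF=(2630629/2000000 − 33/400·(0.975200+0.952900+0.939800+0.916000+0.879000))/(1+33/400) = 8597/10000 ≈ 0.859700
step 7 [7y] swap r/1=1769/63457: DF=(1 − 1769/63457·(0.975200+0.952900+0.939800+0.916000+0.879000+0.859700))/(1+1769/63457) = 8231/10000 ≈ 0.823100
step 8 [8y] zero: DF = P = 4077/5000 ≈ 0.815400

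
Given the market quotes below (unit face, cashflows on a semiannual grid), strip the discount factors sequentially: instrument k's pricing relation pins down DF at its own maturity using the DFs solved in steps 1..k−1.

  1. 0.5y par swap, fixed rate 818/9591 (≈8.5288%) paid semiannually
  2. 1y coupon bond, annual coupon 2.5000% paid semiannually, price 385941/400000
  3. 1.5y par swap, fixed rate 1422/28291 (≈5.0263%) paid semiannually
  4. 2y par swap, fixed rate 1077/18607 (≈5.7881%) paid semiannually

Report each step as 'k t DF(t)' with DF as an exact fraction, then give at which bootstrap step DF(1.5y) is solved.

step 1 [0.5y] swap r/2=409/9591: DF=(1 − 409/9591·(0))/(1+409/9591) = 9591/10000 ≈ 0.959100
step 2 [1y] bond c/2=1/80: DF=(385941/400000 − 1/80·(0.959100))/(1+1/80) = 9411/10000 ≈ 0.941100
step 3 [1.5y] swap r/2=711/28291: DF=(1 − 711/28291·(0.959100+0.941100))/(1+711/28291) = 9289/10000 ≈ 0.928900
step 4 [2y] swap r/2=1077/37214: DF=(1 − 1077/37214·(0.959100+0.941100+0.928900))/(1+1077/37214) = 8923/10000 ≈ 0.892300

1 1/2 9591/10000
2 1 9411/10000
3 3/2 9289/10000
4 2 8923/10000
DF(1.5y) is solved at step 3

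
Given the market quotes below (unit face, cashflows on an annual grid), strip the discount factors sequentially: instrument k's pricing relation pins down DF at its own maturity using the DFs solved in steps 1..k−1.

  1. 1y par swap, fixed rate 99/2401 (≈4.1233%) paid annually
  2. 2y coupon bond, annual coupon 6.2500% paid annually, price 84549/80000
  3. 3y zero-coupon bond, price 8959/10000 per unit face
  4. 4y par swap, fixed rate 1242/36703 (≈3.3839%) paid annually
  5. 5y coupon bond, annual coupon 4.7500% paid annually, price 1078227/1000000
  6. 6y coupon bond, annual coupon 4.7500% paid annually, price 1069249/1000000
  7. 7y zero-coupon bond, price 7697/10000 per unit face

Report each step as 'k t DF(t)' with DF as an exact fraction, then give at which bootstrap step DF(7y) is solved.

step 1 [1y] swap r/1=99/2401: DF=(1 − 99/2401·(0))/(1+99/2401) = 2401/2500 ≈ 0.960400
step 2 [2y] bond c/1=1/16: DF=(84549/80000 − 1/16·(0.960400))/(1+1/16) = 4691/5000 ≈ 0.938200
step 3 [3y] zero: DF = P = 8959/10000 ≈ 0.895900
step 4 [4y] swap r/1=1242/36703: DF=(1 − 1242/36703·(0.960400+0.938200+0.895900))/(1+1242/36703) = 4379/5000 ≈ 0.875800
step 5 [5y] bond c/1=19/400: DF=(1078227/1000000 − 19/400·(0.960400+0.938200+0.895900+0.875800))/(1+19/400) = 8629/10000 ≈ 0.862900
step 6 [6y] bond c/1=19/400: DF=(1069249/1000000 − 19/400·(0.960400+0.938200+0.895900+0.875800+0.862900))/(1+19/400) = 1019/1250 ≈ 0.815200
step 7 [7y] zero: DF = P = 7697/10000 ≈ 0.769700

1 1 2401/2500
2 2 4691/5000
3 3 8959/10000
4 4 4379/5000
5 5 8629/10000
6 6 1019/1250
7 7 7697/10000
DF(7y) is solved at step 7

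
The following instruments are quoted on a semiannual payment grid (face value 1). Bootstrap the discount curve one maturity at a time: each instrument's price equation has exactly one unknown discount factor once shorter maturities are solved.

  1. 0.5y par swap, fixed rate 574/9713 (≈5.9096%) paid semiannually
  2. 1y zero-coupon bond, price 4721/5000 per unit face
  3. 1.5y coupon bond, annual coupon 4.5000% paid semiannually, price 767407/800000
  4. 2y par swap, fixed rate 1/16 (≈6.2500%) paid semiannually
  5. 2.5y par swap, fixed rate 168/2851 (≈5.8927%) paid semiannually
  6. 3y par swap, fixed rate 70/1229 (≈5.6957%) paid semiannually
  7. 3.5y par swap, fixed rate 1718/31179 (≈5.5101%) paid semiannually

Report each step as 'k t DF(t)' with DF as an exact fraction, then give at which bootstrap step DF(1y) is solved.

step 1 [0.5y] swap r/2=287/9713: DF=(1 − 287/9713·(0))/(1+287/9713) = 9713/10000 ≈ 0.971300
step 2 [1y] zero: DF = P = 4721/5000 ≈ 0.944200
step 3 [1.5y] bond c/2=9/400: DF=(767407/800000 − 9/400·(0.971300+0.944200))/(1+9/400) = 112/125 ≈ 0.896000
step 4 [2y] swap r/2=1/32: DF=(1 − 1/32·(0.971300+0.944200+0.896000))/(1+1/32) = 1769/2000 ≈ 0.884500
step 5 [2.5y] swap r/2=84/2851: DF=(1 − 84/2851·(0.971300+0.944200+0.896000+0.884500))/(1+84/2851) = 541/625 ≈ 0.865600
step 6 [3y] swap r/2=35/1229: DF=(1 − 35/1229·(0.971300+0.944200+0.896000+0.884500+0.865600))/(1+35/1229) = 423/500 ≈ 0.846000
step 7 [3.5y] swap r/2=859/31179: DF=(1 − 859/31179·(0.971300+0.944200+0.896000+0.884500+0.865600+0.846000))/(1+859/31179) = 4141/5000 ≈ 0.828200

1 1/2 9713/10000
2 1 4721/5000
3 3/2 112/125
4 2 1769/2000
5 5/2 541/625
6 3 423/500
7 7/2 4141/5000
DF(1y) is solved at step 2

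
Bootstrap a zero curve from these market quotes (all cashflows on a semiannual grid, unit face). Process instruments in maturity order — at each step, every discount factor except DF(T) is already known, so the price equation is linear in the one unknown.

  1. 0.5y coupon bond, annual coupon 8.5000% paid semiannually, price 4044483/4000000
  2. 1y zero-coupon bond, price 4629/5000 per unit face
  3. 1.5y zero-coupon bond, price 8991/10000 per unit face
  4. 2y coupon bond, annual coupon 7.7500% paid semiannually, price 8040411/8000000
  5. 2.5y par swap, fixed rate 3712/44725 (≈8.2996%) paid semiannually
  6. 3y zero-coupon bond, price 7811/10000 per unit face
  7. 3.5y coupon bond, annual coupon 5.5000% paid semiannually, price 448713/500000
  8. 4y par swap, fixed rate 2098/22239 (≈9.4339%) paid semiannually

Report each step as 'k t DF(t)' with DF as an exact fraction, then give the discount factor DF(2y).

step 1 [0.5y] bond c/2=17/400: DF=(4044483/4000000 − 17/400·(0))/(1+17/400) = 9699/10000 ≈ 0.969900
step 2 [1y] zero: DF = P = 4629/5000 ≈ 0.925800
step 3 [1.5y] zero: DF = P = 8991/10000 ≈ 0.899100
step 4 [2y] bond c/2=31/800: DF=(8040411/8000000 − 31/800·(0.969900+0.925800+0.899100))/(1+31/800) = 8633/10000 ≈ 0.863300
step 5 [2.5y] swap r/2=1856/44725: DF=(1 − 1856/44725·(0.969900+0.925800+0.899100+0.863300))/(1+1856/44725) = 509/625 ≈ 0.814400
step 6 [3y] zero: DF = P = 7811/10000 ≈ 0.781100
step 7 [3.5y] bond c/2=11/400: DF=(448713/500000 − 11/400·(0.969900+0.925800+0.899100+0.863300+0.814400+0.781100))/(1+11/400) = 458/625 ≈ 0.732800
step 8 [4y] swap r/2=1049/22239: DF=(1 − 1049/22239·(0.969900+0.925800+0.899100+0.863300+0.814400+0.781100+0.732800))/(1+1049/22239) = 6853/10000 ≈ 0.685300

1 1/2 9699/10000
2 1 4629/5000
3 3/2 8991/10000
4 2 8633/10000
5 5/2 509/625
6 3 7811/10000
7 7/2 458/625
8 4 6853/10000
DF(2y) = 8633/10000 ≈ 0.863300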